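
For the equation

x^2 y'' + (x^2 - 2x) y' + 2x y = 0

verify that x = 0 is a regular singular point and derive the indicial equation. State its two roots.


Divide by x^2 to reach normal form y'' + P_1(x) y' + P_2(x) y = 0 with P_1(x) = 1 - 2/x and P_2(x) = 2/x.
x = 0 is a singular point because the y'-coefficient 1 - 2/x has a pole at x = 0 and the y-coefficient 2/x has a pole at x = 0.
It is a regular singular point because x P_1(x) = p(x) = x - 2 and x^2 P_2(x) = q(x) = 2x are polynomials, hence analytic at x = 0.
p(0) = -2,  q(0) = 0.
Indicial equation: r(r-1) + p(0) r + q(0) = 0, i.e. r^2 + (p(0) - 1) r + q(0) = 0, i.e. r^2 - 3 r = 0.
Discriminant: (-3)^2 - 4(0) = 9, so r = (3 ± 3)/2.
Solving: r_1 = 3, r_2 = 0.

indicial: r^2 - 3 r = 0; roots r_1 = 3, r_2 = 0


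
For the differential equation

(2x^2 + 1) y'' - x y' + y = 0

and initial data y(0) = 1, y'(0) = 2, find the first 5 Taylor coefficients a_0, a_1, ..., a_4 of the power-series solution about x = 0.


Ansatz: y(x) = sum_{n>=0} a_n x^n, so y'(x) = sum_{n>=1} n a_n x^(n-1) and y''(x) = sum_{n>=2} n(n-1) a_n x^(n-2).
Substitute into P(x) y'' + Q(x) y' + R(x) y = 0 with P(x) = 2x^2 + 1, Q(x) = -x, R(x) = 1, and match powers of x.
Initial conditions: a_0 = 1, a_1 = 2.
Setting the coefficient of each power of x to zero and solving order by order (substituting the coefficients already found):
  x^0: 2 a_2 + a_0 = 0  ->  2 a_2 = -a_0 = -1  ->  a_2 = -1/2
  x^1: 6 a_3 = 0  ->  a_3 = 0
  x^2: 12 a_4 + 3 a_2 = 0  ->  12 a_4 = -3 a_2 = 3/2  ->  a_4 = 1/8
Truncated series: y(x) = 1 + 2 x - (1/2) x^2 + (1/8) x^4 + O(x^5).

a_0 = 1; a_1 = 2; a_2 = -1/2; a_3 = 0; a_4 = 1/8


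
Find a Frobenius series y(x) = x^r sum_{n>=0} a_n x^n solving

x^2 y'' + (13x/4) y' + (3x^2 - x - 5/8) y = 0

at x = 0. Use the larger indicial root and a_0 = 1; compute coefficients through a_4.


Write in Frobenius form y'' + (p(x)/x) y' + (q(x)/x^2) y = 0:
  p(x) = 13/4,  q(x) = 3x^2 - x - 5/8.
Indicial equation: r(r-1) + (13/4) r + (-5/8) = 0 -> roots r_1 = 1/4, r_2 = -5/2.
Take r = r_1 = 1/4. Let y(x) = x^r sum_{n>=0} a_n x^n with a_0 = 1.
Substitute y = x^r sum a_n x^n and match x^{r+n}. The recurrence is
  D(n) a_n - 1 a_{n-1} + 3 a_{n-2} = 0,  where D(n) = (r+n)(r+n-1) + (13/4)(r+n) + (-5/8).
  a_n = [1 a_{n-1} - 3 a_{n-2}] / D(n).
Since the indicial polynomial factors as (r - r_1)(r - r_2), D(n) = (r_1 + n - r_1)(r_1 + n - r_2) = n(n + 11/4).
Evaluating step by step (a_0 = 1):
  n = 1: D(1) = 1(1 + 11/4) = 15/4; numerator = 1(1) = 1; a_1 = (1)/(15/4) = 4/15
  n = 2: D(2) = 2(2 + 11/4) = 19/2; numerator = 1(4/15) - 3(1) = -41/15; a_2 = (-41/15)/(19/2) = -82/285
  n = 3: D(3) = 3(3 + 11/4) = 69/4; numerator = 1(-82/285) - 3(4/15) = -62/57; a_3 = (-62/57)/(69/4) = -248/3933
  n = 4: D(4) = 4(4 + 11/4) = 27; numerator = 1(-248/3933) - 3(-82/285) = 15734/19665; a_4 = (15734/19665)/(27) = 15734/530955

r = 1/4; a_0 = 1; a_1 = 4/15; a_2 = -82/285; a_3 = -248/3933; a_4 = 15734/530955


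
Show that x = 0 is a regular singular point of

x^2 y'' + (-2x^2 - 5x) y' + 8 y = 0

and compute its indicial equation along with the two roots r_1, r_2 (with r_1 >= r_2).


Divide by x^2 to reach normal form y'' + P_1(x) y' + P_2(x) y = 0 with P_1(x) = -2 - 5/x and P_2(x) = 8/x^2.
x = 0 is a singular point because the y'-coefficient -2 - 5/x has a pole at x = 0 and the y-coefficient 8/x^2 has a pole at x = 0.
It is a regular singular point because x P_1(x) = p(x) = -2x - 5 and x^2 P_2(x) = q(x) = 8 are polynomials, hence analytic at x = 0.
p(0) = -5,  q(0) = 8.
Indicial equation: r(r-1) + p(0) r + q(0) = 0, i.e. r^2 + (p(0) - 1) r + q(0) = 0, i.e. r^2 - 6 r + 8 = 0.
Discriminant: (-6)^2 - 4(8) = 4, so r = (6 ± 2)/2.
Solving: r_1 = 4, r_2 = 2.

indicial: r^2 - 6 r + 8 = 0; roots r_1 = 4, r_2 = 2


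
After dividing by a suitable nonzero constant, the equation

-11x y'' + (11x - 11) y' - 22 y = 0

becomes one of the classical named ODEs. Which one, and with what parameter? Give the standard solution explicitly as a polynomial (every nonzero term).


All three coefficients share the factor -11; dividing through by -11 gives  x y'' + (1 - x) y' + 2 y = 0.
This matches the Laguerre equation x y'' + (1 - x) y' + n y = 0 with n = 2; the polynomial solution is L_2(x).
With y = sum_k a_k x^k, matching x^k gives (k+1)k a_{k+1} + (k+1) a_{k+1} - k a_k + n a_k = 0, i.e. (k+1)^2 a_{k+1} = (k - n) a_k = (k - 2) a_k. The right side vanishes at k = 2, so the series terminates at degree 2.
Standard normalization L_n(0) = 1 gives a_0 = 1. Work upward with a_{k+1} = (k - 2) a_k / (k+1)^2:
  a_1 = (0 - 2)(1) / 1^2 = -2/1 = -2
  a_2 = (1 - 2)(-2) / 2^2 = 2/4 = 1/2
Hence L_2(x) = x^2/2 - 2 x + 1.

L_2(x); series = x^2/2 - 2 x + 1


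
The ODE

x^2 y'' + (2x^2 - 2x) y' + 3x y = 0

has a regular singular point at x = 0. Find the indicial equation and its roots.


Divide by x^2 to reach normal form y'' + P_1(x) y' + P_2(x) y = 0 with P_1(x) = 2 - 2/x and P_2(x) = 3/x.
x = 0 is a singular point because the y'-coefficient 2 - 2/x has a pole at x = 0 and the y-coefficient 3/x has a pole at x = 0.
It is a regular singular point because x P_1(x) = p(x) = 2x - 2 and x^2 P_2(x) = q(x) = 3x are polynomials, hence analytic at x = 0.
p(0) = -2,  q(0) = 0.
Indicial equation: r(r-1) + p(0) r + q(0) = 0, i.e. r^2 + (p(0) - 1) r + q(0) = 0, i.e. r^2 - 3 r = 0.
Discriminant: (-3)^2 - 4(0) = 9, so r = (3 ± 3)/2.
Solving: r_1 = 3, r_2 = 0.

indicial: r^2 - 3 r = 0; roots r_1 = 3, r_2 = 0


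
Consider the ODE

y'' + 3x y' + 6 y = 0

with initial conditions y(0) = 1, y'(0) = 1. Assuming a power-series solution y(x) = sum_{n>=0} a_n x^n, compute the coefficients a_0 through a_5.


Ansatz: y(x) = sum_{n>=0} a_n x^n, so y'(x) = sum_{n>=1} n a_n x^(n-1) and y''(x) = sum_{n>=2} n(n-1) a_n x^(n-2).
Substitute into P(x) y'' + Q(x) y' + R(x) y = 0 with P(x) = 1, Q(x) = 3x, R(x) = 6, and match powers of x.
Initial conditions: a_0 = 1, a_1 = 1.
Setting the coefficient of each power of x to zero and solving order by order (substituting the coefficients already found):
  x^0: 2 a_2 + 6 a_0 = 0  ->  2 a_2 = -6 a_0 = -6  ->  a_2 = -3
  x^1: 6 a_3 + 9 a_1 = 0  ->  6 a_3 = -9 a_1 = -9  ->  a_3 = -3/2
  x^2: 12 a_4 + 12 a_2 = 0  ->  12 a_4 = -12 a_2 = 36  ->  a_4 = 3
  x^3: 20 a_5 + 15 a_3 = 0  ->  20 a_5 = -15 a_3 = 45/2  ->  a_5 = 9/8
Truncated series: y(x) = 1 + x - 3 x^2 - (3/2) x^3 + 3 x^4 + (9/8) x^5 + O(x^6).

a_0 = 1; a_1 = 1; a_2 = -3; a_3 = -3/2; a_4 = 3; a_5 = 9/8


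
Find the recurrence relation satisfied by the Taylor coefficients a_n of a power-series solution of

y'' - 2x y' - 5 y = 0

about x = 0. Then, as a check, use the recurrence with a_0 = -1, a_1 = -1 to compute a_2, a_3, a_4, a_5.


Substitute y = sum_n a_n x^n.
y''(x) has coefficient (n+2)(n+1) a_{n+2} at x^n;
-2 x y'(x) has coefficient -2 n a_n at x^n (shift);
-5 y(x) has coefficient -5 a_n at x^n.
Matching x^n: (n+2)(n+1) a_{n+2} + (-2n - 5) a_n = 0.
Thus a_{n+2} = (2n + 5) / ((n+1)(n+2)) * a_n.

Check with a_0 = -1, a_1 = -1 (apply the recurrence for n = 0, 1, 2, 3): a_0 = -1, a_1 = -1, a_2 = -5/2, a_3 = -7/6, a_4 = -15/8, a_5 = -77/120.

a_(n+2) = (2n + 5) / ((n+1)(n+2)) * a_n; check: a_0 = -1, a_1 = -1, a_2 = -5/2, a_3 = -7/6, a_4 = -15/8, a_5 = -77/120


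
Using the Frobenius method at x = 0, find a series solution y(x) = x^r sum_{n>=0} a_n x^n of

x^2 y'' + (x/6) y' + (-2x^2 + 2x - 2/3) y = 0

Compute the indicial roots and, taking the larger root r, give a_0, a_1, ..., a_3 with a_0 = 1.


Write in Frobenius form y'' + (p(x)/x) y' + (q(x)/x^2) y = 0:
  p(x) = 1/6,  q(x) = -2x^2 + 2x - 2/3.
Indicial equation: r(r-1) + (1/6) r + (-2/3) = 0 -> roots r_1 = 4/3, r_2 = -1/2.
Take r = r_1 = 4/3. Let y(x) = x^r sum_{n>=0} a_n x^n with a_0 = 1.
Substitute y = x^r sum a_n x^n and match x^{r+n}. The recurrence is
  D(n) a_n + 2 a_{n-1} - 2 a_{n-2} = 0,  where D(n) = (r+n)(r+n-1) + (1/6)(r+n) + (-2/3).
  a_n = [-2 a_{n-1} + 2 a_{n-2}] / D(n).
Since the indicial polynomial factors as (r - r_1)(r - r_2), D(n) = (r_1 + n - r_1)(r_1 + n - r_2) = n(n + 11/6).
Evaluating step by step (a_0 = 1):
  n = 1: D(1) = 1(1 + 11/6) = 17/6; numerator = -2(1) = -2; a_1 = (-2)/(17/6) = -12/17
  n = 2: D(2) = 2(2 + 11/6) = 23/3; numerator = -2(-12/17) + 2(1) = 58/17; a_2 = (58/17)/(23/3) = 174/391
  n = 3: D(3) = 3(3 + 11/6) = 29/2; numerator = -2(174/391) + 2(-12/17) = -900/391; a_3 = (-900/391)/(29/2) = -1800/11339

r = 4/3; a_0 = 1; a_1 = -12/17; a_2 = 174/391; a_3 = -1800/11339


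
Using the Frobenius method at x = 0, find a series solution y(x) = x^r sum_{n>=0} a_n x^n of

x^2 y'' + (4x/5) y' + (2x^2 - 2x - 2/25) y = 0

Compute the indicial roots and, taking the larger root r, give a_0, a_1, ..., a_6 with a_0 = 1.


Write in Frobenius form y'' + (p(x)/x) y' + (q(x)/x^2) y = 0:
  p(x) = 4/5,  q(x) = 2x^2 - 2x - 2/25.
Indicial equation: r(r-1) + (4/5) r + (-2/25) = 0 -> roots r_1 = 2/5, r_2 = -1/5.
Take r = r_1 = 2/5. Let y(x) = x^r sum_{n>=0} a_n x^n with a_0 = 1.
Substitute y = x^r sum a_n x^n and match x^{r+n}. The recurrence is
  D(n) a_n - 2 a_{n-1} + 2 a_{n-2} = 0,  where D(n) = (r+n)(r+n-1) + (4/5)(r+n) + (-2/25).
  a_n = [2 a_{n-1} - 2 a_{n-2}] / D(n).
Since the indicial polynomial factors as (r - r_1)(r - r_2), D(n) = (r_1 + n - r_1)(r_1 + n - r_2) = n(n + 3/5).
Evaluating step by step (a_0 = 1):
  n = 1: D(1) = 1(1 + 3/5) = 8/5; numerator = 2(1) = 2; a_1 = (2)/(8/5) = 5/4
  n = 2: D(2) = 2(2 + 3/5) = 26/5; numerator = 2(5/4) - 2(1) = 1/2; a_2 = (1/2)/(26/5) = 5/52
  n = 3: D(3) = 3(3 + 3/5) = 54/5; numerator = 2(5/52) - 2(5/4) = -30/13; a_3 = (-30/13)/(54/5) = -25/117
  n = 4: D(4) = 4(4 + 3/5) = 92/5; numerator = 2(-25/117) - 2(5/52) = -145/234; a_4 = (-145/234)/(92/5) = -725/21528
  n = 5: D(5) = 5(5 + 3/5) = 28; numerator = 2(-725/21528) - 2(-25/117) = 3875/10764; a_5 = (3875/10764)/(28) = 3875/301392
  n = 6: D(6) = 6(6 + 3/5) = 198/5; numerator = 2(3875/301392) - 2(-725/21528) = 4675/50232; a_6 = (4675/50232)/(198/5) = 2125/904176

r = 2/5; a_0 = 1; a_1 = 5/4; a_2 = 5/52; a_3 = -25/117; a_4 = -725/21528; a_5 = 3875/301392; a_6 = 2125/904176


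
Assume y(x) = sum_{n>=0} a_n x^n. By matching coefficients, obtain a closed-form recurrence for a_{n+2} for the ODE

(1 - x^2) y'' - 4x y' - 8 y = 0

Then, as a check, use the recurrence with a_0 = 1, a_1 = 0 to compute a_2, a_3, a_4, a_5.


Substitute y = sum_n a_n x^n.
(1 - 1 x^2) y'' contributes (n+2)(n+1) a_{n+2} - n(n-1) a_n at x^n.
-4 x y'(x) contributes -4 n a_n at x^n.
-8 y(x) contributes -8 a_n at x^n.
Matching x^n: (n+2)(n+1) a_{n+2} + (-n(n-1) - 4 n - 8) a_n = 0.
Thus a_{n+2} = (n(n-1) + 4 n + 8) / ((n+1)(n+2)) * a_n.

Check with a_0 = 1, a_1 = 0 (apply the recurrence for n = 0, 1, 2, 3): a_0 = 1, a_1 = 0, a_2 = 4, a_3 = 0, a_4 = 6, a_5 = 0.

a_(n+2) = (n(n-1) + 4 n + 8) / ((n+1)(n+2)) * a_n; check: a_0 = 1, a_1 = 0, a_2 = 4, a_3 = 0, a_4 = 6, a_5 = 0


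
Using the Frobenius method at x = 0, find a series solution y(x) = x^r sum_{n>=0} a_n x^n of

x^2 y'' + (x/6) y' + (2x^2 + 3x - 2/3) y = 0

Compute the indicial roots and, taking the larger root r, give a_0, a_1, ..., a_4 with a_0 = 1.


Write in Frobenius form y'' + (p(x)/x) y' + (q(x)/x^2) y = 0:
  p(x) = 1/6,  q(x) = 2x^2 + 3x - 2/3.
Indicial equation: r(r-1) + (1/6) r + (-2/3) = 0 -> roots r_1 = 4/3, r_2 = -1/2.
Take r = r_1 = 4/3. Let y(x) = x^r sum_{n>=0} a_n x^n with a_0 = 1.
Substitute y = x^r sum a_n x^n and match x^{r+n}. The recurrence is
  D(n) a_n + 3 a_{n-1} + 2 a_{n-2} = 0,  where D(n) = (r+n)(r+n-1) + (1/6)(r+n) + (-2/3).
  a_n = [-3 a_{n-1} - 2 a_{n-2}] / D(n).
Since the indicial polynomial factors as (r - r_1)(r - r_2), D(n) = (r_1 + n - r_1)(r_1 + n - r_2) = n(n + 11/6).
Evaluating step by step (a_0 = 1):
  n = 1: D(1) = 1(1 + 11/6) = 17/6; numerator = -3(1) = -3; a_1 = (-3)/(17/6) = -18/17
  n = 2: D(2) = 2(2 + 11/6) = 23/3; numerator = -3(-18/17) - 2(1) = 20/17; a_2 = (20/17)/(23/3) = 60/391
  n = 3: D(3) = 3(3 + 11/6) = 29/2; numerator = -3(60/391) - 2(-18/17) = 648/391; a_3 = (648/391)/(29/2) = 1296/11339
  n = 4: D(4) = 4(4 + 11/6) = 70/3; numerator = -3(1296/11339) - 2(60/391) = -7368/11339; a_4 = (-7368/11339)/(70/3) = -11052/396865

r = 4/3; a_0 = 1; a_1 = -18/17; a_2 = 60/391; a_3 = 1296/11339; a_4 = -11052/396865


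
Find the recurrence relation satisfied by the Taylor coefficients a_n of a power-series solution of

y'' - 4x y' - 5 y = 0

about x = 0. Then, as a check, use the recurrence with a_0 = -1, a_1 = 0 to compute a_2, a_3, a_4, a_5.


Substitute y = sum_n a_n x^n.
y''(x) has coefficient (n+2)(n+1) a_{n+2} at x^n;
-4 x y'(x) has coefficient -4 n a_n at x^n (shift);
-5 y(x) has coefficient -5 a_n at x^n.
Matching x^n: (n+2)(n+1) a_{n+2} + (-4n - 5) a_n = 0.
Thus a_{n+2} = (4n + 5) / ((n+1)(n+2)) * a_n.

Check with a_0 = -1, a_1 = 0 (apply the recurrence for n = 0, 1, 2, 3): a_0 = -1, a_1 = 0, a_2 = -5/2, a_3 = 0, a_4 = -65/24, a_5 = 0.

a_(n+2) = (4n + 5) / ((n+1)(n+2)) * a_n; check: a_0 = -1, a_1 = 0, a_2 = -5/2, a_3 = 0, a_4 = -65/24, a_5 = 0


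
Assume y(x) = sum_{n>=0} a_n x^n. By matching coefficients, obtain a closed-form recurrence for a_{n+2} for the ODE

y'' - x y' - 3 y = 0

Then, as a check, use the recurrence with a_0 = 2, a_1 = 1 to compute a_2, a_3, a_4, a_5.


Substitute y = sum_n a_n x^n.
y''(x) has coefficient (n+2)(n+1) a_{n+2} at x^n;
-x y'(x) has coefficient -n a_n at x^n (shift);
-3 y(x) has coefficient -3 a_n at x^n.
Matching x^n: (n+2)(n+1) a_{n+2} + (-n - 3) a_n = 0.
Thus a_{n+2} = (n + 3) / ((n+1)(n+2)) * a_n.

Check with a_0 = 2, a_1 = 1 (apply the recurrence for n = 0, 1, 2, 3): a_0 = 2, a_1 = 1, a_2 = 3, a_3 = 2/3, a_4 = 5/4, a_5 = 1/5.

a_(n+2) = (n + 3) / ((n+1)(n+2)) * a_n; check: a_0 = 2, a_1 = 1, a_2 = 3, a_3 = 2/3, a_4 = 5/4, a_5 = 1/5


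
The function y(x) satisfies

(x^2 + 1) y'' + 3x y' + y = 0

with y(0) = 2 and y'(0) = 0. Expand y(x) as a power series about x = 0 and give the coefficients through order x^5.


Ansatz: y(x) = sum_{n>=0} a_n x^n, so y'(x) = sum_{n>=1} n a_n x^(n-1) and y''(x) = sum_{n>=2} n(n-1) a_n x^(n-2).
Substitute into P(x) y'' + Q(x) y' + R(x) y = 0 with P(x) = x^2 + 1, Q(x) = 3x, R(x) = 1, and match powers of x.
Initial conditions: a_0 = 2, a_1 = 0.
Setting the coefficient of each power of x to zero and solving order by order (substituting the coefficients already found):
  x^0: 2 a_2 + a_0 = 0  ->  2 a_2 = -a_0 = -2  ->  a_2 = -1
  x^1: 6 a_3 + 4 a_1 = 0  ->  6 a_3 = -4 a_1 = 0  ->  a_3 = 0
  x^2: 12 a_4 + 9 a_2 = 0  ->  12 a_4 = -9 a_2 = 9  ->  a_4 = 3/4
  x^3: 20 a_5 + 16 a_3 = 0  ->  20 a_5 = -16 a_3 = 0  ->  a_5 = 0
Truncated series: y(x) = 2 - x^2 + (3/4) x^4 + O(x^6).

a_0 = 2; a_1 = 0; a_2 = -1; a_3 = 0; a_4 = 3/4; a_5 = 0


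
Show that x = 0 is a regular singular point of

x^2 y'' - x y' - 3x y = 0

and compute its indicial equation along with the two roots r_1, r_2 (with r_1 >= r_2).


Divide by x^2 to reach normal form y'' + P_1(x) y' + P_2(x) y = 0 with P_1(x) = -1/x and P_2(x) = -3/x.
x = 0 is a singular point because the y'-coefficient -1/x has a pole at x = 0 and the y-coefficient -3/x has a pole at x = 0.
It is a regular singular point because x P_1(x) = p(x) = -1 and x^2 P_2(x) = q(x) = -3x are polynomials, hence analytic at x = 0.
p(0) = -1,  q(0) = 0.
Indicial equation: r(r-1) + p(0) r + q(0) = 0, i.e. r^2 + (p(0) - 1) r + q(0) = 0, i.e. r^2 - 2 r = 0.
Discriminant: (-2)^2 - 4(0) = 4, so r = (2 ± 2)/2.
Solving: r_1 = 2, r_2 = 0.

indicial: r^2 - 2 r = 0; roots r_1 = 2, r_2 = 0


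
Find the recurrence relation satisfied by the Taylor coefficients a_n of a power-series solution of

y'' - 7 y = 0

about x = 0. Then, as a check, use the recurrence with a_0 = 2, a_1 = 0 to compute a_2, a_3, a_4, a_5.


Substitute y = sum_n a_n x^n into y'' + (const) y = 0.
y''(x) = sum_{n>=0} (n+2)(n+1) a_{n+2} x^n.
The ODE becomes sum_n [(n+2)(n+1) a_{n+2} - 7 a_n] x^n = 0.
Setting each coefficient to zero gives the recurrence:
  (n+2)(n+1) a_{n+2} - 7 a_n = 0,
  a_{n+2} = 7 / ((n+1)(n+2)) a_n.

Check with a_0 = 2, a_1 = 0 (apply the recurrence for n = 0, 1, 2, 3): a_0 = 2, a_1 = 0, a_2 = 7, a_3 = 0, a_4 = 49/12, a_5 = 0.

a_{n+2} = 7/((n+1)(n+2)) * a_n; check: a_0 = 2, a_1 = 0, a_2 = 7, a_3 = 0, a_4 = 49/12, a_5 = 0


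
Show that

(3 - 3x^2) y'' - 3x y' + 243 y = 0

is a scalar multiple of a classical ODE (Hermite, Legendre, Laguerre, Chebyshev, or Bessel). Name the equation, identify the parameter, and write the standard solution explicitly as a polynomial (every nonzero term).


All three coefficients share the factor 3; dividing through by 3 gives  (1 - x^2) y'' - x y' + 81 y = 0.
This matches the Chebyshev equation (1 - x^2) y'' - x y' + n^2 y = 0 (note the -x y' term, not -2x y') with n^2 = 81, so n = 9; the polynomial solution is T_9(x).
With y = sum_k a_k x^k, matching x^k gives (k+2)(k+1) a_{k+2} = (k^2 - n^2) a_k = (k - 9)(k + 9) a_k. The right side vanishes at k = 9, so the series with the parity of 9 terminates at degree 9.
Standard normalization: leading coefficient of T_n is 2^(n-1), so a_9 = 2^8 = 256. Work downward with a_k = (k+1)(k+2) a_{k+2} / ((k - 9)(k + 9)):
  a_7 = (8)(9)(256) / ((7 - 9)(7 + 9)) = 18432/(-32) = -576
  a_5 = (6)(7)(-576) / ((5 - 9)(5 + 9)) = -24192/(-56) = 432
  a_3 = (4)(5)(432) / ((3 - 9)(3 + 9)) = 8640/(-72) = -120
  a_1 = (2)(3)(-120) / ((1 - 9)(1 + 9)) = -720/(-80) = 9
Hence T_9(x) = 256 x^9 - 576 x^7 + 432 x^5 - 120 x^3 + 9 x.

T_9(x); series = 256 x^9 - 576 x^7 + 432 x^5 - 120 x^3 + 9 x


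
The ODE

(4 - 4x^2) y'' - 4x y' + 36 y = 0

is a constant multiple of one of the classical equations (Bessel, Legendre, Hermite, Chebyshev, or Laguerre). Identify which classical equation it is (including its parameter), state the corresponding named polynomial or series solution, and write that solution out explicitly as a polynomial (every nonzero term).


All three coefficients share the factor 4; dividing through by 4 gives  (1 - x^2) y'' - x y' + 9 y = 0.
This matches the Chebyshev equation (1 - x^2) y'' - x y' + n^2 y = 0 (note the -x y' term, not -2x y') with n^2 = 9, so n = 3; the polynomial solution is T_3(x).
With y = sum_k a_k x^k, matching x^k gives (k+2)(k+1) a_{k+2} = (k^2 - n^2) a_k = (k - 3)(k + 3) a_k. The right side vanishes at k = 3, so the series with the parity of 3 terminates at degree 3.
Standard normalization: leading coefficient of T_n is 2^(n-1), so a_3 = 2^2 = 4. Work downward with a_k = (k+1)(k+2) a_{k+2} / ((k - 3)(k + 3)):
  a_1 = (2)(3)(4) / ((1 - 3)(1 + 3)) = 24/(-8) = -3
Hence T_3(x) = 4 x^3 - 3 x.

T_3(x); series = 4 x^3 - 3 x


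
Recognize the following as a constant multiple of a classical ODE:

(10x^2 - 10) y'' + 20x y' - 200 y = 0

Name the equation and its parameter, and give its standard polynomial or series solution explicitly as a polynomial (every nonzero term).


All three coefficients share the factor -10; dividing through by -10 gives  (1 - x^2) y'' - 2x y' + 20 y = 0.
This matches the Legendre equation (1 - x^2) y'' - 2x y' + n(n+1) y = 0 (note the -2x y' term) with n(n+1) = 20, so n = 4; the polynomial solution is P_4(x).
With y = sum_k a_k x^k, matching x^k gives (k+2)(k+1) a_{k+2} = [k(k+1) - n(n+1)] a_k = (k - 4)(k + 5) a_k. The right side vanishes at k = 4, so the series with the parity of 4 terminates at degree 4.
Standard normalization (P_n(1) = 1): leading coefficient (2n)!/(2^n (n!)^2) = 40320/(16*576) = 35/8, so a_4 = 35/8. Work downward with a_k = (k+1)(k+2) a_{k+2} / ((k - 4)(k + 5)):
  a_2 = (3)(4)(35/8) / ((2 - 4)(2 + 5)) = (105/2)/(-14) = -15/4
  a_0 = (1)(2)(-15/4) / ((0 - 4)(0 + 5)) = (-15/2)/(-20) = 3/8
Hence P_4(x) = 35 x^4/8 - 15 x^2/4 + 3/8.

P_4(x); series = 35 x^4/8 - 15 x^2/4 + 3/8


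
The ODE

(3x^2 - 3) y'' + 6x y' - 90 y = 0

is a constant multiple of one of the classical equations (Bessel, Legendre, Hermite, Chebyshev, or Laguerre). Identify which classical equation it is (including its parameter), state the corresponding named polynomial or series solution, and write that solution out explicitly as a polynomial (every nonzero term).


All three coefficients share the factor -3; dividing through by -3 gives  (1 - x^2) y'' - 2x y' + 30 y = 0.
This matches the Legendre equation (1 - x^2) y'' - 2x y' + n(n+1) y = 0 (note the -2x y' term) with n(n+1) = 30, so n = 5; the polynomial solution is P_5(x).
With y = sum_k a_k x^k, matching x^k gives (k+2)(k+1) a_{k+2} = [k(k+1) - n(n+1)] a_k = (k - 5)(k + 6) a_k. The right side vanishes at k = 5, so the series with the parity of 5 terminates at degree 5.
Standard normalization (P_n(1) = 1): leading coefficient (2n)!/(2^n (n!)^2) = 3628800/(32*14400) = 63/8, so a_5 = 63/8. Work downward with a_k = (k+1)(k+2) a_{k+2} / ((k - 5)(k + 6)):
  a_3 = (4)(5)(63/8) / ((3 - 5)(3 + 6)) = (315/2)/(-18) = -35/4
  a_1 = (2)(3)(-35/4) / ((1 - 5)(1 + 6)) = (-105/2)/(-28) = 15/8
Hence P_5(x) = 63 x^5/8 - 35 x^3/4 + 15 x/8.

P_5(x); series = 63 x^5/8 - 35 x^3/4 + 15 x/8


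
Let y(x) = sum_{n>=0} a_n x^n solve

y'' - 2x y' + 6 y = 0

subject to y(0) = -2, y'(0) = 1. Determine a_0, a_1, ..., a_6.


Ansatz: y(x) = sum_{n>=0} a_n x^n, so y'(x) = sum_{n>=1} n a_n x^(n-1) and y''(x) = sum_{n>=2} n(n-1) a_n x^(n-2).
Substitute into P(x) y'' + Q(x) y' + R(x) y = 0 with P(x) = 1, Q(x) = -2x, R(x) = 6, and match powers of x.
Initial conditions: a_0 = -2, a_1 = 1.
Setting the coefficient of each power of x to zero and solving order by order (substituting the coefficients already found):
  x^0: 2 a_2 + 6 a_0 = 0  ->  2 a_2 = -6 a_0 = 12  ->  a_2 = 6
  x^1: 6 a_3 + 4 a_1 = 0  ->  6 a_3 = -4 a_1 = -4  ->  a_3 = -2/3
  x^2: 12 a_4 + 2 a_2 = 0  ->  12 a_4 = -2 a_2 = -12  ->  a_4 = -1
  x^3: 20 a_5 = 0  ->  a_5 = 0
  x^4: 30 a_6 - 2 a_4 = 0  ->  30 a_6 = 2 a_4 = -2  ->  a_6 = -1/15
Truncated series: y(x) = -2 + x + 6 x^2 - (2/3) x^3 - x^4 - (1/15) x^6 + O(x^7).

a_0 = -2; a_1 = 1; a_2 = 6; a_3 = -2/3; a_4 = -1; a_5 = 0; a_6 = -1/15


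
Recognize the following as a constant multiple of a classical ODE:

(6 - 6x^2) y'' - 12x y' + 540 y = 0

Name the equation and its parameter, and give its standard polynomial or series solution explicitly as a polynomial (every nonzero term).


All three coefficients share the factor 6; dividing through by 6 gives  (1 - x^2) y'' - 2x y' + 90 y = 0.
This matches the Legendre equation (1 - x^2) y'' - 2x y' + n(n+1) y = 0 (note the -2x y' term) with n(n+1) = 90, so n = 9; the polynomial solution is P_9(x).
With y = sum_k a_k x^k, matching x^k gives (k+2)(k+1) a_{k+2} = [k(k+1) - n(n+1)] a_k = (k - 9)(k + 10) a_k. The right side vanishes at k = 9, so the series with the parity of 9 terminates at degree 9.
Standard normalization (P_n(1) = 1): leading coefficient (2n)!/(2^n (n!)^2) = 6402373705728000/(512*131681894400) = 12155/128, so a_9 = 12155/128. Work downward with a_k = (k+1)(k+2) a_{k+2} / ((k - 9)(k + 10)):
  a_7 = (8)(9)(12155/128) / ((7 - 9)(7 + 10)) = (109395/16)/(-34) = -6435/32
  a_5 = (6)(7)(-6435/32) / ((5 - 9)(5 + 10)) = (-135135/16)/(-60) = 9009/64
  a_3 = (4)(5)(9009/64) / ((3 - 9)(3 + 10)) = (45045/16)/(-78) = -1155/32
  a_1 = (2)(3)(-1155/32) / ((1 - 9)(1 + 10)) = (-3465/16)/(-88) = 315/128
Hence P_9(x) = 12155 x^9/128 - 6435 x^7/32 + 9009 x^5/64 - 1155 x^3/32 + 315 x/128.

P_9(x); series = 12155 x^9/128 - 6435 x^7/32 + 9009 x^5/64 - 1155 x^3/32 + 315 x/128


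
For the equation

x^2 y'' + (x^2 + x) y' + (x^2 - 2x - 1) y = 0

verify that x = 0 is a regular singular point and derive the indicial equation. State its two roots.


Divide by x^2 to reach normal form y'' + P_1(x) y' + P_2(x) y = 0 with P_1(x) = 1 + 1/x and P_2(x) = 1 - 2/x - 1/x^2.
x = 0 is a singular point because the y'-coefficient 1 + 1/x has a pole at x = 0 and the y-coefficient 1 - 2/x - 1/x^2 has a pole at x = 0.
It is a regular singular point because x P_1(x) = p(x) = x + 1 and x^2 P_2(x) = q(x) = x^2 - 2x - 1 are polynomials, hence analytic at x = 0.
p(0) = 1,  q(0) = -1.
Indicial equation: r(r-1) + p(0) r + q(0) = 0, i.e. r^2 + (p(0) - 1) r + q(0) = 0, i.e. r^2 - 1 = 0.
Discriminant: (0)^2 - 4(-1) = 4, so r = (0 ± 2)/2.
Solving: r_1 = 1, r_2 = -1.

indicial: r^2 - 1 = 0; roots r_1 = 1, r_2 = -1


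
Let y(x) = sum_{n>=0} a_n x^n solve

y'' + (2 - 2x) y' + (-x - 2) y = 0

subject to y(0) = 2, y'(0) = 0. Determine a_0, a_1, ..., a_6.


Ansatz: y(x) = sum_{n>=0} a_n x^n, so y'(x) = sum_{n>=1} n a_n x^(n-1) and y''(x) = sum_{n>=2} n(n-1) a_n x^(n-2).
Substitute into P(x) y'' + Q(x) y' + R(x) y = 0 with P(x) = 1, Q(x) = 2 - 2x, R(x) = -x - 2, and match powers of x.
Initial conditions: a_0 = 2, a_1 = 0.
Setting the coefficient of each power of x to zero and solving order by order (substituting the coefficients already found):
  x^0: 2 a_2 + 2 a_1 - 2 a_0 = 0  ->  2 a_2 = -2 a_1 + 2 a_0 = 4  ->  a_2 = 2
  x^1: 6 a_3 + 4 a_2 - 4 a_1 - a_0 = 0  ->  6 a_3 = -4 a_2 + 4 a_1 + a_0 = -6  ->  a_3 = -1
  x^2: 12 a_4 + 6 a_3 - 6 a_2 - a_1 = 0  ->  12 a_4 = -6 a_3 + 6 a_2 + a_1 = 18  ->  a_4 = 3/2
  x^3: 20 a_5 + 8 a_4 - 8 a_3 - a_2 = 0  ->  20 a_5 = -8 a_4 + 8 a_3 + a_2 = -18  ->  a_5 = -9/10
  x^4: 30 a_6 + 10 a_5 - 10 a_4 - a_3 = 0  ->  30 a_6 = -10 a_5 + 10 a_4 + a_3 = 23  ->  a_6 = 23/30
Truncated series: y(x) = 2 + 2 x^2 - x^3 + (3/2) x^4 - (9/10) x^5 + (23/30) x^6 + O(x^7).

a_0 = 2; a_1 = 0; a_2 = 2; a_3 = -1; a_4 = 3/2; a_5 = -9/10; a_6 = 23/30


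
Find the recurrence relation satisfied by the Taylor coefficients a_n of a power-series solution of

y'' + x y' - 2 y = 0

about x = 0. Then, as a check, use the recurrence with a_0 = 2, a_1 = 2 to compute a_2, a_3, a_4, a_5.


Substitute y = sum_n a_n x^n.
y''(x) has coefficient (n+2)(n+1) a_{n+2} at x^n;
x y'(x) has coefficient n a_n at x^n (shift);
-2 y(x) has coefficient -2 a_n at x^n.
Matching x^n: (n+2)(n+1) a_{n+2} + (n - 2) a_n = 0.
Thus a_{n+2} = (-n + 2) / ((n+1)(n+2)) * a_n.

Check with a_0 = 2, a_1 = 2 (apply the recurrence for n = 0, 1, 2, 3): a_0 = 2, a_1 = 2, a_2 = 2, a_3 = 1/3, a_4 = 0, a_5 = -1/60.

a_(n+2) = (-n + 2) / ((n+1)(n+2)) * a_n; check: a_0 = 2, a_1 = 2, a_2 = 2, a_3 = 1/3, a_4 = 0, a_5 = -1/60


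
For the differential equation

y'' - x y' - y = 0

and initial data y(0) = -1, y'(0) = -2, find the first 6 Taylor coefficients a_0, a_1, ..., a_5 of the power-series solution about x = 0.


Ansatz: y(x) = sum_{n>=0} a_n x^n, so y'(x) = sum_{n>=1} n a_n x^(n-1) and y''(x) = sum_{n>=2} n(n-1) a_n x^(n-2).
Substitute into P(x) y'' + Q(x) y' + R(x) y = 0 with P(x) = 1, Q(x) = -x, R(x) = -1, and match powers of x.
Initial conditions: a_0 = -1, a_1 = -2.
Setting the coefficient of each power of x to zero and solving order by order (substituting the coefficients already found):
  x^0: 2 a_2 - a_0 = 0  ->  2 a_2 = a_0 = -1  ->  a_2 = -1/2
  x^1: 6 a_3 - 2 a_1 = 0  ->  6 a_3 = 2 a_1 = -4  ->  a_3 = -2/3
  x^2: 12 a_4 - 3 a_2 = 0  ->  12 a_4 = 3 a_2 = -3/2  ->  a_4 = -1/8
  x^3: 20 a_5 - 4 a_3 = 0  ->  20 a_5 = 4 a_3 = -8/3  ->  a_5 = -2/15
Truncated series: y(x) = -1 - 2 x - (1/2) x^2 - (2/3) x^3 - (1/8) x^4 - (2/15) x^5 + O(x^6).

a_0 = -1; a_1 = -2; a_2 = -1/2; a_3 = -2/3; a_4 = -1/8; a_5 = -2/15


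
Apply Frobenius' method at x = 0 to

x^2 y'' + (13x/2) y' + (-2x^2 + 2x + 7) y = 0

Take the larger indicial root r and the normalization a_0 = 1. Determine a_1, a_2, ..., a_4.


Write in Frobenius form y'' + (p(x)/x) y' + (q(x)/x^2) y = 0:
  p(x) = 13/2,  q(x) = -2x^2 + 2x + 7.
Indicial equation: r(r-1) + (13/2) r + (7) = 0 -> roots r_1 = -2, r_2 = -7/2.
Take r = r_1 = -2. Let y(x) = x^r sum_{n>=0} a_n x^n with a_0 = 1.
Substitute y = x^r sum a_n x^n and match x^{r+n}. The recurrence is
  D(n) a_n + 2 a_{n-1} - 2 a_{n-2} = 0,  where D(n) = (r+n)(r+n-1) + (13/2)(r+n) + (7).
  a_n = [-2 a_{n-1} + 2 a_{n-2}] / D(n).
Since the indicial polynomial factors as (r - r_1)(r - r_2), D(n) = (r_1 + n - r_1)(r_1 + n - r_2) = n(n + 3/2).
Evaluating step by step (a_0 = 1):
  n = 1: D(1) = 1(1 + 3/2) = 5/2; numerator = -2(1) = -2; a_1 = (-2)/(5/2) = -4/5
  n = 2: D(2) = 2(2 + 3/2) = 7; numerator = -2(-4/5) + 2(1) = 18/5; a_2 = (18/5)/(7) = 18/35
  n = 3: D(3) = 3(3 + 3/2) = 27/2; numerator = -2(18/35) + 2(-4/5) = -92/35; a_3 = (-92/35)/(27/2) = -184/945
  n = 4: D(4) = 4(4 + 3/2) = 22; numerator = -2(-184/945) + 2(18/35) = 268/189; a_4 = (268/189)/(22) = 134/2079

r = -2; a_0 = 1; a_1 = -4/5; a_2 = 18/35; a_3 = -184/945; a_4 = 134/2079


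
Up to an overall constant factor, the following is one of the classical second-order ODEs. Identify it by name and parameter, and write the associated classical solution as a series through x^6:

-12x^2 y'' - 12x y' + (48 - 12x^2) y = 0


All three coefficients share the factor -12; dividing through by -12 gives  x^2 y'' + x y' + (x^2 - 4) y = 0.
This matches the Bessel equation x^2 y'' + x y' + (x^2 - nu^2) y = 0 with nu^2 = 4, so nu = 2; the solution bounded at x = 0 is J_2(x).
Frobenius at x = 0: indicial roots ±nu; for r = nu the recurrence k(k + 2nu) c_k = -c_{k-2} gives the standard series J_nu(x) = sum_{k>=0} (-1)^k / (k! (k+nu)!) (x/2)^(2k+nu). Evaluate the first 3 terms:
  k = 0: (-1)^0 / (0! * 2! * 2^2) x^2 = 1/(1*2*4) x^2 = (1/8) x^2
  k = 1: (-1)^1 / (1! * 3! * 2^4) x^4 = -1/(1*6*16) x^4 = (-1/96) x^4
  k = 2: (-1)^2 / (2! * 4! * 2^6) x^6 = 1/(2*24*64) x^6 = (1/3072) x^6
Hence J_2(x) = x^6/3072 - x^4/96 + x^2/8 + ....

J_2(x); series = x^6/3072 - x^4/96 + x^2/8


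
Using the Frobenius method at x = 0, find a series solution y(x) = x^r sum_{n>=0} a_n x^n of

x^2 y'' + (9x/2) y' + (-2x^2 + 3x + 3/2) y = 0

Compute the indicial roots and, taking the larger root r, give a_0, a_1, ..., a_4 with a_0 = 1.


Write in Frobenius form y'' + (p(x)/x) y' + (q(x)/x^2) y = 0:
  p(x) = 9/2,  q(x) = -2x^2 + 3x + 3/2.
Indicial equation: r(r-1) + (9/2) r + (3/2) = 0 -> roots r_1 = -1/2, r_2 = -3.
Take r = r_1 = -1/2. Let y(x) = x^r sum_{n>=0} a_n x^n with a_0 = 1.
Substitute y = x^r sum a_n x^n and match x^{r+n}. The recurrence is
  D(n) a_n + 3 a_{n-1} - 2 a_{n-2} = 0,  where D(n) = (r+n)(r+n-1) + (9/2)(r+n) + (3/2).
  a_n = [-3 a_{n-1} + 2 a_{n-2}] / D(n).
Since the indicial polynomial factors as (r - r_1)(r - r_2), D(n) = (r_1 + n - r_1)(r_1 + n - r_2) = n(n + 5/2).
Evaluating step by step (a_0 = 1):
  n = 1: D(1) = 1(1 + 5/2) = 7/2; numerator = -3(1) = -3; a_1 = (-3)/(7/2) = -6/7
  n = 2: D(2) = 2(2 + 5/2) = 9; numerator = -3(-6/7) + 2(1) = 32/7; a_2 = (32/7)/(9) = 32/63
  n = 3: D(3) = 3(3 + 5/2) = 33/2; numerator = -3(32/63) + 2(-6/7) = -68/21; a_3 = (-68/21)/(33/2) = -136/693
  n = 4: D(4) = 4(4 + 5/2) = 26; numerator = -3(-136/693) + 2(32/63) = 1112/693; a_4 = (1112/693)/(26) = 556/9009

r = -1/2; a_0 = 1; a_1 = -6/7; a_2 = 32/63; a_3 = -136/693; a_4 = 556/9009


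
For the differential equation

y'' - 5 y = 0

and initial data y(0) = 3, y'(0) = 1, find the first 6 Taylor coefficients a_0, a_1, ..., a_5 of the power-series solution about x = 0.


Ansatz: y(x) = sum_{n>=0} a_n x^n, so y'(x) = sum_{n>=1} n a_n x^(n-1) and y''(x) = sum_{n>=2} n(n-1) a_n x^(n-2).
Substitute into P(x) y'' + Q(x) y' + R(x) y = 0 with P(x) = 1, Q(x) = 0, R(x) = -5, and match powers of x.
Initial conditions: a_0 = 3, a_1 = 1.
Setting the coefficient of each power of x to zero and solving order by order (substituting the coefficients already found):
  x^0: 2 a_2 - 5 a_0 = 0  ->  2 a_2 = 5 a_0 = 15  ->  a_2 = 15/2
  x^1: 6 a_3 - 5 a_1 = 0  ->  6 a_3 = 5 a_1 = 5  ->  a_3 = 5/6
  x^2: 12 a_4 - 5 a_2 = 0  ->  12 a_4 = 5 a_2 = 75/2  ->  a_4 = 25/8
  x^3: 20 a_5 - 5 a_3 = 0  ->  20 a_5 = 5 a_3 = 25/6  ->  a_5 = 5/24
Truncated series: y(x) = 3 + x + (15/2) x^2 + (5/6) x^3 + (25/8) x^4 + (5/24) x^5 + O(x^6).

a_0 = 3; a_1 = 1; a_2 = 15/2; a_3 = 5/6; a_4 = 25/8; a_5 = 5/24


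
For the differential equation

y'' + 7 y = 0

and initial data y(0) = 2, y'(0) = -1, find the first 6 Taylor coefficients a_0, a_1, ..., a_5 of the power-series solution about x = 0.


Ansatz: y(x) = sum_{n>=0} a_n x^n, so y'(x) = sum_{n>=1} n a_n x^(n-1) and y''(x) = sum_{n>=2} n(n-1) a_n x^(n-2).
Substitute into P(x) y'' + Q(x) y' + R(x) y = 0 with P(x) = 1, Q(x) = 0, R(x) = 7, and match powers of x.
Initial conditions: a_0 = 2, a_1 = -1.
Setting the coefficient of each power of x to zero and solving order by order (substituting the coefficients already found):
  x^0: 2 a_2 + 7 a_0 = 0  ->  2 a_2 = -7 a_0 = -14  ->  a_2 = -7
  x^1: 6 a_3 + 7 a_1 = 0  ->  6 a_3 = -7 a_1 = 7  ->  a_3 = 7/6
  x^2: 12 a_4 + 7 a_2 = 0  ->  12 a_4 = -7 a_2 = 49  ->  a_4 = 49/12
  x^3: 20 a_5 + 7 a_3 = 0  ->  20 a_5 = -7 a_3 = -49/6  ->  a_5 = -49/120
Truncated series: y(x) = 2 - x - 7 x^2 + (7/6) x^3 + (49/12) x^4 - (49/120) x^5 + O(x^6).

a_0 = 2; a_1 = -1; a_2 = -7; a_3 = 7/6; a_4 = 49/12; a_5 = -49/120


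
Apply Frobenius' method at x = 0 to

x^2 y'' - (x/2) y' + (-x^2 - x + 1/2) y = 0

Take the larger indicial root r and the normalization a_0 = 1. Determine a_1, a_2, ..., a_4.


Write in Frobenius form y'' + (p(x)/x) y' + (q(x)/x^2) y = 0:
  p(x) = -1/2,  q(x) = -x^2 - x + 1/2.
Indicial equation: r(r-1) + (-1/2) r + (1/2) = 0 -> roots r_1 = 1, r_2 = 1/2.
Take r = r_1 = 1. Let y(x) = x^r sum_{n>=0} a_n x^n with a_0 = 1.
Substitute y = x^r sum a_n x^n and match x^{r+n}. The recurrence is
  D(n) a_n - 1 a_{n-1} - 1 a_{n-2} = 0,  where D(n) = (r+n)(r+n-1) + (-1/2)(r+n) + (1/2).
  a_n = [1 a_{n-1} + 1 a_{n-2}] / D(n).
Since the indicial polynomial factors as (r - r_1)(r - r_2), D(n) = (r_1 + n - r_1)(r_1 + n - r_2) = n(n + 1/2).
Evaluating step by step (a_0 = 1):
  n = 1: D(1) = 1(1 + 1/2) = 3/2; numerator = 1(1) = 1; a_1 = (1)/(3/2) = 2/3
  n = 2: D(2) = 2(2 + 1/2) = 5; numerator = 1(2/3) + 1(1) = 5/3; a_2 = (5/3)/(5) = 1/3
  n = 3: D(3) = 3(3 + 1/2) = 21/2; numerator = 1(1/3) + 1(2/3) = 1; a_3 = (1)/(21/2) = 2/21
  n = 4: D(4) = 4(4 + 1/2) = 18; numerator = 1(2/21) + 1(1/3) = 3/7; a_4 = (3/7)/(18) = 1/42

r = 1; a_0 = 1; a_1 = 2/3; a_2 = 1/3; a_3 = 2/21; a_4 = 1/42


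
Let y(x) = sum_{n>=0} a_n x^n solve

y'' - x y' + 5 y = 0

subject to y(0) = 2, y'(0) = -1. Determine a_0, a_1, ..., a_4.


Ansatz: y(x) = sum_{n>=0} a_n x^n, so y'(x) = sum_{n>=1} n a_n x^(n-1) and y''(x) = sum_{n>=2} n(n-1) a_n x^(n-2).
Substitute into P(x) y'' + Q(x) y' + R(x) y = 0 with P(x) = 1, Q(x) = -x, R(x) = 5, and match powers of x.
Initial conditions: a_0 = 2, a_1 = -1.
Setting the coefficient of each power of x to zero and solving order by order (substituting the coefficients already found):
  x^0: 2 a_2 + 5 a_0 = 0  ->  2 a_2 = -5 a_0 = -10  ->  a_2 = -5
  x^1: 6 a_3 + 4 a_1 = 0  ->  6 a_3 = -4 a_1 = 4  ->  a_3 = 2/3
  x^2: 12 a_4 + 3 a_2 = 0  ->  12 a_4 = -3 a_2 = 15  ->  a_4 = 5/4
Truncated series: y(x) = 2 - x - 5 x^2 + (2/3) x^3 + (5/4) x^4 + O(x^5).

a_0 = 2; a_1 = -1; a_2 = -5; a_3 = 2/3; a_4 = 5/4


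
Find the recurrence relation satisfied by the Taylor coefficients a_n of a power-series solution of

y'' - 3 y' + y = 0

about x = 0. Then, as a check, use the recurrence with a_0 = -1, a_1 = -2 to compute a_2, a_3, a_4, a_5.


Substitute y = sum_n a_n x^n.
y''(x) has coefficient (n+2)(n+1) a_{n+2} at x^n;
-3 y'(x) has coefficient -3 (n+1) a_{n+1} at x^n;
y(x) has coefficient 1 a_n at x^n.
Matching x^n: (n+2)(n+1) a_{n+2} - 3 (n+1) a_{n+1} + 1 a_n = 0.
Thus a_{n+2} = [3 (n+1) a_{n+1} - 1 a_n] / ((n+1)(n+2)).

Check with a_0 = -1, a_1 = -2 (apply the recurrence for n = 0, 1, 2, 3): a_0 = -1, a_1 = -2, a_2 = -5/2, a_3 = -13/6, a_4 = -17/12, a_5 = -89/120.

a_(n+2) = [3 (n+1) a_(n+1) - 1 a_n] / ((n+1)(n+2)); check: a_0 = -1, a_1 = -2, a_2 = -5/2, a_3 = -13/6, a_4 = -17/12, a_5 = -89/120


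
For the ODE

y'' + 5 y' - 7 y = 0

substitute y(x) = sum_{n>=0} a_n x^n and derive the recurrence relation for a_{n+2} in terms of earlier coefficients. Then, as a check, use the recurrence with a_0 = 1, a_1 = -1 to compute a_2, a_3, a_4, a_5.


Substitute y = sum_n a_n x^n.
y''(x) has coefficient (n+2)(n+1) a_{n+2} at x^n;
5 y'(x) has coefficient 5 (n+1) a_{n+1} at x^n;
-7 y(x) has coefficient -7 a_n at x^n.
Matching x^n: (n+2)(n+1) a_{n+2} + 5 (n+1) a_{n+1} - 7 a_n = 0.
Thus a_{n+2} = [-5 (n+1) a_{n+1} + 7 a_n] / ((n+1)(n+2)).

Check with a_0 = 1, a_1 = -1 (apply the recurrence for n = 0, 1, 2, 3): a_0 = 1, a_1 = -1, a_2 = 6, a_3 = -67/6, a_4 = 419/24, a_5 = -641/30.

a_(n+2) = [-5 (n+1) a_(n+1) + 7 a_n] / ((n+1)(n+2)); check: a_0 = 1, a_1 = -1, a_2 = 6, a_3 = -67/6, a_4 = 419/24, a_5 = -641/30


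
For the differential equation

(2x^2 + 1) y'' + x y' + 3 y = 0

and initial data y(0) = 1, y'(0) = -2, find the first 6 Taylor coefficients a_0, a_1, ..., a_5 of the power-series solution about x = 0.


Ansatz: y(x) = sum_{n>=0} a_n x^n, so y'(x) = sum_{n>=1} n a_n x^(n-1) and y''(x) = sum_{n>=2} n(n-1) a_n x^(n-2).
Substitute into P(x) y'' + Q(x) y' + R(x) y = 0 with P(x) = 2x^2 + 1, Q(x) = x, R(x) = 3, and match powers of x.
Initial conditions: a_0 = 1, a_1 = -2.
Setting the coefficient of each power of x to zero and solving order by order (substituting the coefficients already found):
  x^0: 2 a_2 + 3 a_0 = 0  ->  2 a_2 = -3 a_0 = -3  ->  a_2 = -3/2
  x^1: 6 a_3 + 4 a_1 = 0  ->  6 a_3 = -4 a_1 = 8  ->  a_3 = 4/3
  x^2: 12 a_4 + 9 a_2 = 0  ->  12 a_4 = -9 a_2 = 27/2  ->  a_4 = 9/8
  x^3: 20 a_5 + 18 a_3 = 0  ->  20 a_5 = -18 a_3 = -24  ->  a_5 = -6/5
Truncated series: y(x) = 1 - 2 x - (3/2) x^2 + (4/3) x^3 + (9/8) x^4 - (6/5) x^5 + O(x^6).

a_0 = 1; a_1 = -2; a_2 = -3/2; a_3 = 4/3; a_4 = 9/8; a_5 = -6/5


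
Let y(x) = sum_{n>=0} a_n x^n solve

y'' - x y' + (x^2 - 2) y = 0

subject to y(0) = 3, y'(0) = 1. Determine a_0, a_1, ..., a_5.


Ansatz: y(x) = sum_{n>=0} a_n x^n, so y'(x) = sum_{n>=1} n a_n x^(n-1) and y''(x) = sum_{n>=2} n(n-1) a_n x^(n-2).
Substitute into P(x) y'' + Q(x) y' + R(x) y = 0 with P(x) = 1, Q(x) = -x, R(x) = x^2 - 2, and match powers of x.
Initial conditions: a_0 = 3, a_1 = 1.
Setting the coefficient of each power of x to zero and solving order by order (substituting the coefficients already found):
  x^0: 2 a_2 - 2 a_0 = 0  ->  2 a_2 = 2 a_0 = 6  ->  a_2 = 3
  x^1: 6 a_3 - 3 a_1 = 0  ->  6 a_3 = 3 a_1 = 3  ->  a_3 = 1/2
  x^2: 12 a_4 - 4 a_2 + a_0 = 0  ->  12 a_4 = 4 a_2 - a_0 = 9  ->  a_4 = 3/4
  x^3: 20 a_5 - 5 a_3 + a_1 = 0  ->  20 a_5 = 5 a_3 - a_1 = 3/2  ->  a_5 = 3/40
Truncated series: y(x) = 3 + x + 3 x^2 + (1/2) x^3 + (3/4) x^4 + (3/40) x^5 + O(x^6).

a_0 = 3; a_1 = 1; a_2 = 3; a_3 = 1/2; a_4 = 3/4; a_5 = 3/40


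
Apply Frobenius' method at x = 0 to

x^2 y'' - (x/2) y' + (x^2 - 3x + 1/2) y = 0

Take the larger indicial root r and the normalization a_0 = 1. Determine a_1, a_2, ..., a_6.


Write in Frobenius form y'' + (p(x)/x) y' + (q(x)/x^2) y = 0:
  p(x) = -1/2,  q(x) = x^2 - 3x + 1/2.
Indicial equation: r(r-1) + (-1/2) r + (1/2) = 0 -> roots r_1 = 1, r_2 = 1/2.
Take r = r_1 = 1. Let y(x) = x^r sum_{n>=0} a_n x^n with a_0 = 1.
Substitute y = x^r sum a_n x^n and match x^{r+n}. The recurrence is
  D(n) a_n - 3 a_{n-1} + 1 a_{n-2} = 0,  where D(n) = (r+n)(r+n-1) + (-1/2)(r+n) + (1/2).
  a_n = [3 a_{n-1} - 1 a_{n-2}] / D(n).
Since the indicial polynomial factors as (r - r_1)(r - r_2), D(n) = (r_1 + n - r_1)(r_1 + n - r_2) = n(n + 1/2).
Evaluating step by step (a_0 = 1):
  n = 1: D(1) = 1(1 + 1/2) = 3/2; numerator = 3(1) = 3; a_1 = (3)/(3/2) = 2
  n = 2: D(2) = 2(2 + 1/2) = 5; numerator = 3(2) - 1(1) = 5; a_2 = (5)/(5) = 1
  n = 3: D(3) = 3(3 + 1/2) = 21/2; numerator = 3(1) - 1(2) = 1; a_3 = (1)/(21/2) = 2/21
  n = 4: D(4) = 4(4 + 1/2) = 18; numerator = 3(2/21) - 1(1) = -5/7; a_4 = (-5/7)/(18) = -5/126
  n = 5: D(5) = 5(5 + 1/2) = 55/2; numerator = 3(-5/126) - 1(2/21) = -3/14; a_5 = (-3/14)/(55/2) = -3/385
  n = 6: D(6) = 6(6 + 1/2) = 39; numerator = 3(-3/385) - 1(-5/126) = 113/6930; a_6 = (113/6930)/(39) = 113/270270

r = 1; a_0 = 1; a_1 = 2; a_2 = 1; a_3 = 2/21; a_4 = -5/126; a_5 = -3/385; a_6 = 113/270270


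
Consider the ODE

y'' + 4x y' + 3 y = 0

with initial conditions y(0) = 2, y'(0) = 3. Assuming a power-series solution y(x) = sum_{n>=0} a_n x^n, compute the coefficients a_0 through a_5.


Ansatz: y(x) = sum_{n>=0} a_n x^n, so y'(x) = sum_{n>=1} n a_n x^(n-1) and y''(x) = sum_{n>=2} n(n-1) a_n x^(n-2).
Substitute into P(x) y'' + Q(x) y' + R(x) y = 0 with P(x) = 1, Q(x) = 4x, R(x) = 3, and match powers of x.
Initial conditions: a_0 = 2, a_1 = 3.
Setting the coefficient of each power of x to zero and solving order by order (substituting the coefficients already found):
  x^0: 2 a_2 + 3 a_0 = 0  ->  2 a_2 = -3 a_0 = -6  ->  a_2 = -3
  x^1: 6 a_3 + 7 a_1 = 0  ->  6 a_3 = -7 a_1 = -21  ->  a_3 = -7/2
  x^2: 12 a_4 + 11 a_2 = 0  ->  12 a_4 = -11 a_2 = 33  ->  a_4 = 11/4
  x^3: 20 a_5 + 15 a_3 = 0  ->  20 a_5 = -15 a_3 = 105/2  ->  a_5 = 21/8
Truncated series: y(x) = 2 + 3 x - 3 x^2 - (7/2) x^3 + (11/4) x^4 + (21/8) x^5 + O(x^6).

a_0 = 2; a_1 = 3; a_2 = -3; a_3 = -7/2; a_4 = 11/4; a_5 = 21/8
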